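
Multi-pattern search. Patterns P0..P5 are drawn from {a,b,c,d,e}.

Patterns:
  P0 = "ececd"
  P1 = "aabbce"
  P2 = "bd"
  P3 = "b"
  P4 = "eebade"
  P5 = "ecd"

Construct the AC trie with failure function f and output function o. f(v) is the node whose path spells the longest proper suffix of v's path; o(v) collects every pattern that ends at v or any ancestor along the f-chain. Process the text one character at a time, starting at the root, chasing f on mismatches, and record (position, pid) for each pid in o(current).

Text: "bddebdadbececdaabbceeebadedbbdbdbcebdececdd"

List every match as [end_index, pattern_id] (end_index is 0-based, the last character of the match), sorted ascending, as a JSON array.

Construct AC machine:
Trie nodes:
  0='ε' goto a→6 b→12 e→1
  1='e' goto c→2 e→14
  2='ec' goto d→19 e→3
  3='ece' goto c→4
  4='ecec' goto d→5
  5='ececd' goto ·  ←P0
  6='a' goto a→7
  7='aa' goto b→8
  8='aab' goto b→9
  9='aabb' goto c→10
  10='aabbc' goto e→11
  11='aabbce' goto ·  ←P1
  12='b' goto d→13  ←P3
  13='bd' goto ·  ←P2
  14='ee' goto b→15
  15='eeb' goto a→16
  16='eeba' goto d→17
  17='eebad' goto e→18
  18='eebade' goto ·  ←P4
  19='ecd' goto ·  ←P5

BFS fail/out derivation:
  n1('e'): parent n0 fail=0; on 'e' 0 → fail=0;  out ∅∪∅=∅
  n6('a'): parent n0 fail=0; on 'a' 0 → fail=0;  out ∅∪∅=∅
  n12('b'): parent n0 fail=0; on 'b' 0 → fail=0;  out {3}∪∅={3}
  n2('ec'): parent n1 fail=0; on 'c' 0 → fail=0;  out ∅∪∅=∅
  n7('aa'): parent n6 fail=0; on 'a' 0 → fail=6;  out ∅∪∅=∅
  n13('bd'): parent n12 fail=0; on 'd' 0 → fail=0;  out {2}∪∅={2}
  n14('ee'): parent n1 fail=0; on 'e' 0 → fail=1;  out ∅∪∅=∅
  n3('ece'): parent n2 fail=0; on 'e' 0 → fail=1;  out ∅∪∅=∅
  n8('aab'): parent n7 fail=6; on 'b' 6→0 → fail=12;  out ∅∪{3}={3}
  n15('eeb'): parent n14 fail=1; on 'b' 1→0 → fail=12;  out ∅∪{3}={3}
  n19('ecd'): parent n2 fail=0; on 'd' 0 → fail=0;  out {5}∪∅={5}
  n4('ecec'): parent n3 fail=1; on 'c' 1 → fail=2;  out ∅∪∅=∅
  n9('aabb'): parent n8 fail=12; on 'b' 12→0 → fail=12;  out ∅∪{3}={3}
  n16('eeba'): parent n15 fail=12; on 'a' 12→0 → fail=6;  out ∅∪∅=∅
  n5('ececd'): parent n4 fail=2; on 'd' 2 → fail=19;  out {0}∪{5}={0,5}
  n10('aabbc'): parent n9 fail=12; on 'c' 12→0 → fail=0;  out ∅∪∅=∅
  n17('eebad'): parent n16 fail=6; on 'd' 6→0 → fail=0;  out ∅∪∅=∅
  n11('aabbce'): parent n10 fail=0; on 'e' 0 → fail=1;  out {1}∪∅={1}
  n18('eebade'): parent n17 fail=0; on 'e' 0 → fail=1;  out {4}∪∅={4}

Scan:
i=0 'b': node 0→12  → match P3@[0:0]
i=1 'd': node 12→13  → match P2@[0:1]
i=2 'd': node 13→0 (via fail)
i=3 'e': node 0→1
i=4 'b': node 1→12 (via fail)  → match P3@[4:4]
i=5 'd': node 12→13  → match P2@[4:5]
i=6 'a': node 13→6 (via fail)
i=7 'd': node 6→0 (via fail)
i=8 'b': node 0→12  → match P3@[8:8]
i=9 'e': node 12→1 (via fail)
i=10 'c': node 1→2
i=11 'e': node 2→3
i=12 'c': node 3→4
i=13 'd': node 4→5  → match P0@[9:13],P5@[11:13]
i=14 'a': node 5→6 (via fail)
i=15 'a': node 6→7
i=16 'b': node 7→8  → match P3@[16:16]
i=17 'b': node 8→9  → match P3@[17:17]
i=18 'c': node 9→10
i=19 'e': node 10→11  → match P1@[14:19]
i=20 'e': node 11→14 (via fail)
i=21 'e': node 14→14 (via fail)
i=22 'b': node 14→15  → match P3@[22:22]
i=23 'a': node 15→16
i=24 'd': node 16→17
i=25 'e': node 17→18  → match P4@[20:25]
i=26 'd': node 18→0 (via fail)
i=27 'b': node 0→12  → match P3@[27:27]
i=28 'b': node 12→12 (via fail)  → match P3@[28:28]
i=29 'd': node 12→13  → match P2@[28:29]
i=30 'b': node 13→12 (via fail)  → match P3@[30:30]
i=31 'd': node 12→13  → match P2@[30:31]
i=32 'b': node 13→12 (via fail)  → match P3@[32:32]
i=33 'c': node 12→0 (via fail)
i=34 'e': node 0→1
i=35 'b': node 1→12 (via fail)  → match P3@[35:35]
i=36 'd': node 12→13  → match P2@[35:36]
i=37 'e': node 13→1 (via fail)
i=38 'c': node 1→2
i=39 'e': node 2→3
i=40 'c': node 3→4
i=41 'd': node 4→5  → match P0@[37:41],P5@[39:41]
i=42 'd': node 5→0 (via fail)

All matches (sorted): [[0,3],[1,2],[4,3],[5,2],[8,3],[13,0],[13,5],[16,3],[17,3],[19,1],[22,3],[25,4],[27,3],[28,3],[29,2],[30,3],[31,2],[32,3],[35,3],[36,2],[41,0],[41,5]]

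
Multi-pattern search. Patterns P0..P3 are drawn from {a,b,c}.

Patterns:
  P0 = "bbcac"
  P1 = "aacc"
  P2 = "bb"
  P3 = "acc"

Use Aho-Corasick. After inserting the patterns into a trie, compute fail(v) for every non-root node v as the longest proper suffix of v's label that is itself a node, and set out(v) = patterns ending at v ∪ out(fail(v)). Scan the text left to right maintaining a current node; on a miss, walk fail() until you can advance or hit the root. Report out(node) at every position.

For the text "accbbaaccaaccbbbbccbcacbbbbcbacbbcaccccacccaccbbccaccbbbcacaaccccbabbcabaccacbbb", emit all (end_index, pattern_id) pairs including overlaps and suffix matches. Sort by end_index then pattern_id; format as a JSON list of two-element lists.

Build:
Trie nodes:
  n0 'ε': a→6 b→1
  n1 'b': b→2
  n2 'bb': c→3  ←P2
  n3 'bbc': a→4
  n4 'bbca': c→5
  n5 'bbcac': ·  ←P0
  n6 'a': a→7 c→10
  n7 'aa': c→8
  n8 'aac': c→9
  n9 'aacc': ·  ←P1
  n10 'ac': c→11
  n11 'acc': ·  ←P3

BFS fail/out derivation:
  fail(1) 'b': from fail(0)=0 chase 'b': 0 ⇒ 0;  out=∅∪out(0)=∅
  fail(6) 'a': from fail(0)=0 chase 'a': 0 ⇒ 0;  out=∅∪out(0)=∅
  fail(2) 'bb': from fail(1)=0 chase 'b': 0 ⇒ 1;  out={2}∪out(1)={2}
  fail(7) 'aa': from fail(6)=0 chase 'a': 0 ⇒ 6;  out=∅∪out(6)=∅
  fail(10) 'ac': from fail(6)=0 chase 'c': 0 ⇒ 0;  out=∅∪out(0)=∅
  fail(3) 'bbc': from fail(2)=1 chase 'c': 1→0 ⇒ 0;  out=∅∪out(0)=∅
  fail(8) 'aac': from fail(7)=6 chase 'c': 6 ⇒ 10;  out=∅∪out(10)=∅
  fail(11) 'acc': from fail(10)=0 chase 'c': 0 ⇒ 0;  out={3}∪out(0)={3}
  fail(4) 'bbca': from fail(3)=0 chase 'a': 0 ⇒ 6;  out=∅∪out(6)=∅
  fail(9) 'aacc': from fail(8)=10 chase 'c': 10 ⇒ 11;  out={1}∪out(11)={1,3}
  fail(5) 'bbcac': from fail(4)=6 chase 'c': 6 ⇒ 10;  out={0}∪out(10)={0}

Run:
pos 0 'a': at 6
pos 1 'c': at 10
pos 2 'c': at 11  ** P3@[0:2]
pos 3 'b': at 1 (via fail)
pos 4 'b': at 2  ** P2@[3:4]
pos 5 'a': at 6 (via fail)
pos 6 'a': at 7
pos 7 'c': at 8
pos 8 'c': at 9  ** P1@[5:8],P3@[6:8]
pos 9 'a': at 6 (via fail)
pos 10 'a': at 7
pos 11 'c': at 8
pos 12 'c': at 9  ** P1@[9:12],P3@[10:12]
pos 13 'b': at 1 (via fail)
pos 14 'b': at 2  ** P2@[13:14]
pos 15 'b': at 2 (via fail)  ** P2@[14:15]
pos 16 'b': at 2 (via fail)  ** P2@[15:16]
pos 17 'c': at 3
pos 18 'c': at 0 (via fail)
pos 19 'b': at 1
pos 20 'c': at 0 (via fail)
pos 21 'a': at 6
pos 22 'c': at 10
pos 23 'b': at 1 (via fail)
pos 24 'b': at 2  ** P2@[23:24]
pos 25 'b': at 2 (via fail)  ** P2@[24:25]
pos 26 'b': at 2 (via fail)  ** P2@[25:26]
pos 27 'c': at 3
pos 28 'b': at 1 (via fail)
pos 29 'a': at 6 (via fail)
pos 30 'c': at 10
pos 31 'b': at 1 (via fail)
pos 32 'b': at 2  ** P2@[31:32]
pos 33 'c': at 3
pos 34 'a': at 4
pos 35 'c': at 5  ** P0@[31:35]
pos 36 'c': at 11 (via fail)  ** P3@[34:36]
pos 37 'c': at 0 (via fail)
pos 38 'c': at 0
pos 39 'a': at 6
pos 40 'c': at 10
pos 41 'c': at 11  ** P3@[39:41]
pos 42 'c': at 0 (via fail)
pos 43 'a': at 6
pos 44 'c': at 10
pos 45 'c': at 11  ** P3@[43:45]
pos 46 'b': at 1 (via fail)
pos 47 'b': at 2  ** P2@[46:47]
pos 48 'c': at 3
pos 49 'c': at 0 (via fail)
pos 50 'a': at 6
pos 51 'c': at 10
pos 52 'c': at 11  ** P3@[50:52]
pos 53 'b': at 1 (via fail)
pos 54 'b': at 2  ** P2@[53:54]
pos 55 'b': at 2 (via fail)  ** P2@[54:55]
pos 56 'c': at 3
pos 57 'a': at 4
pos 58 'c': at 5  ** P0@[54:58]
pos 59 'a': at 6 (via fail)
pos 60 'a': at 7
pos 61 'c': at 8
pos 62 'c': at 9  ** P1@[59:62],P3@[60:62]
pos 63 'c': at 0 (via fail)
pos 64 'c': at 0
pos 65 'b': at 1
pos 66 'a': at 6 (via fail)
pos 67 'b': at 1 (via fail)
pos 68 'b': at 2  ** P2@[67:68]
pos 69 'c': at 3
pos 70 'a': at 4
pos 71 'b': at 1 (via fail)
pos 72 'a': at 6 (via fail)
pos 73 'c': at 10
pos 74 'c': at 11  ** P3@[72:74]
pos 75 'a': at 6 (via fail)
pos 76 'c': at 10
pos 77 'b': at 1 (via fail)
pos 78 'b': at 2  ** P2@[77:78]
pos 79 'b': at 2 (via fail)  ** P2@[78:79]

Matches: [[2,3],[4,2],[8,1],[8,3],[12,1],[12,3],[14,2],[15,2],[16,2],[24,2],[25,2],[26,2],[32,2],[35,0],[36,3],[41,3],[45,3],[47,2],[52,3],[54,2],[55,2],[58,0],[62,1],[62,3],[68,2],[74,3],[78,2],[79,2]]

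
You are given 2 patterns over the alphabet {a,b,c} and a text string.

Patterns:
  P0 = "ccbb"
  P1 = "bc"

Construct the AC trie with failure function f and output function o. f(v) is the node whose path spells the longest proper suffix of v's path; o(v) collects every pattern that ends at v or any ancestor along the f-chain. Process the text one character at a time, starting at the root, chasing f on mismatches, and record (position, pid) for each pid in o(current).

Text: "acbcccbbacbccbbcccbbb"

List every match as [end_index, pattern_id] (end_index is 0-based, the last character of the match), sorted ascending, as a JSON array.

Build automaton:
Trie nodes:
  0='ε' goto b→5 c→1
  1='c' goto c→2
  2='cc' goto b→3
  3='ccb' goto b→4
  4='ccbb' goto ·  ←P0
  5='b' goto c→6
  6='bc' goto ·  ←P1

Failure links (BFS by depth):
  fail(1) 'c': from fail(0)=0 chase 'c': 0 ⇒ 0;  out=∅∪out(0)=∅
  fail(5) 'b': from fail(0)=0 chase 'b': 0 ⇒ 0;  out=∅∪out(0)=∅
  fail(2) 'cc': from fail(1)=0 chase 'c': 0 ⇒ 1;  out=∅∪out(1)=∅
  fail(6) 'bc': from fail(5)=0 chase 'c': 0 ⇒ 1;  out={1}∪out(1)={1}
  fail(3) 'ccb': from fail(2)=1 chase 'b': 1→0 ⇒ 5;  out=∅∪out(5)=∅
  fail(4) 'ccbb': from fail(3)=5 chase 'b': 5→0 ⇒ 5;  out={0}∪out(5)={0}

Run:
i=0 'a': node 0→0
i=1 'c': node 0→1
i=2 'b': node 1→5 ·f
i=3 'c': node 5→6  emit P1@[2:3]
i=4 'c': node 6→2 ·f
i=5 'c': node 2→2 ·f
i=6 'b': node 2→3
i=7 'b': node 3→4  emit P0@[4:7]
i=8 'a': node 4→0 ·f
i=9 'c': node 0→1
i=10 'b': node 1→5 ·f
i=11 'c': node 5→6  emit P1@[10:11]
i=12 'c': node 6→2 ·f
i=13 'b': node 2→3
i=14 'b': node 3→4  emit P0@[11:14]
i=15 'c': node 4→6 ·f  emit P1@[14:15]
i=16 'c': node 6→2 ·f
i=17 'c': node 2→2 ·f
i=18 'b': node 2→3
i=19 'b': node 3→4  emit P0@[16:19]
i=20 'b': node 4→5 ·f

Matches: [[3,1],[7,0],[11,1],[14,0],[15,1],[19,0]]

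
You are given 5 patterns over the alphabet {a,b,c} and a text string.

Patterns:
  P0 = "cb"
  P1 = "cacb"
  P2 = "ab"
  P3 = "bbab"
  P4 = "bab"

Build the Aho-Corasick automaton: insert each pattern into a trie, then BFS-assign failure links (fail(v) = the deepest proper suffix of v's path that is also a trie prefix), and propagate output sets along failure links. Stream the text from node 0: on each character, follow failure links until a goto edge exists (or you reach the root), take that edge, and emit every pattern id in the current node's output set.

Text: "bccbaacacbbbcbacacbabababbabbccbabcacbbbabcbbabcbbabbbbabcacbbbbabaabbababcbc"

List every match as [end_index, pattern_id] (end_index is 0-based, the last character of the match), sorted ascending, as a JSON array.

Build:
Trie nodes:
  0='ε' goto a→6 b→8 c→1
  1='c' goto a→3 b→2
  2='cb' goto ·  ←P0
  3='ca' goto c→4
  4='cac' goto b→5
  5='cacb' goto ·  ←P1
  6='a' goto b→7
  7='ab' goto ·  ←P2
  8='b' goto a→12 b→9
  9='bb' goto a→10
  10='bba' goto b→11
  11='bbab' goto ·  ←P3
  12='ba' goto b→13
  13='bab' goto ·  ←P4

BFS fail/out derivation:
  n1('c'): parent n0 fail=0; on 'c' 0 → fail=0;  out ∅∪∅=∅
  n6('a'): parent n0 fail=0; on 'a' 0 → fail=0;  out ∅∪∅=∅
  n8('b'): parent n0 fail=0; on 'b' 0 → fail=0;  out ∅∪∅=∅
  n2('cb'): parent n1 fail=0; on 'b' 0 → fail=8;  out {0}∪∅={0}
  n3('ca'): parent n1 fail=0; on 'a' 0 → fail=6;  out ∅∪∅=∅
  n7('ab'): parent n6 fail=0; on 'b' 0 → fail=8;  out {2}∪∅={2}
  n9('bb'): parent n8 fail=0; on 'b' 0 → fail=8;  out ∅∪∅=∅
  n12('ba'): parent n8 fail=0; on 'a' 0 → fail=6;  out ∅∪∅=∅
  n4('cac'): parent n3 fail=6; on 'c' 6→0 → fail=1;  out ∅∪∅=∅
  n10('bba'): parent n9 fail=8; on 'a' 8 → fail=12;  out ∅∪∅=∅
  n13('bab'): parent n12 fail=6; on 'b' 6 → fail=7;  out {4}∪{2}={2,4}
  n5('cacb'): parent n4 fail=1; on 'b' 1 → fail=2;  out {1}∪{0}={0,1}
  n11('bbab'): parent n10 fail=12; on 'b' 12 → fail=13;  out {3}∪{2,4}={2,3,4}

Scan:
pos 0 'b': at 8
pos 1 'c': at 1 ·f
pos 2 'c': at 1 ·f
pos 3 'b': at 2  → match P0@[2:3]
pos 4 'a': at 12 ·f
pos 5 'a': at 6 ·f
pos 6 'c': at 1 ·f
pos 7 'a': at 3
pos 8 'c': at 4
pos 9 'b': at 5  → match P0@[8:9],P1@[6:9]
pos 10 'b': at 9 ·f
pos 11 'b': at 9 ·f
pos 12 'c': at 1 ·f
pos 13 'b': at 2  → match P0@[12:13]
pos 14 'a': at 12 ·f
pos 15 'c': at 1 ·f
pos 16 'a': at 3
pos 17 'c': at 4
pos 18 'b': at 5  → match P0@[17:18],P1@[15:18]
pos 19 'a': at 12 ·f
pos 20 'b': at 13  → match P2@[19:20],P4@[18:20]
pos 21 'a': at 12 ·f
pos 22 'b': at 13  → match P2@[21:22],P4@[20:22]
pos 23 'a': at 12 ·f
pos 24 'b': at 13  → match P2@[23:24],P4@[22:24]
pos 25 'b': at 9 ·f
pos 26 'a': at 10
pos 27 'b': at 11  → match P2@[26:27],P3@[24:27],P4@[25:27]
pos 28 'b': at 9 ·f
pos 29 'c': at 1 ·f
pos 30 'c': at 1 ·f
pos 31 'b': at 2  → match P0@[30:31]
pos 32 'a': at 12 ·f
pos 33 'b': at 13  → match P2@[32:33],P4@[31:33]
pos 34 'c': at 1 ·f
pos 35 'a': at 3
pos 36 'c': at 4
pos 37 'b': at 5  → match P0@[36:37],P1@[34:37]
pos 38 'b': at 9 ·f
pos 39 'b': at 9 ·f
pos 40 'a': at 10
pos 41 'b': at 11  → match P2@[40:41],P3@[38:41],P4@[39:41]
pos 42 'c': at 1 ·f
pos 43 'b': at 2  → match P0@[42:43]
pos 44 'b': at 9 ·f
pos 45 'a': at 10
pos 46 'b': at 11  → match P2@[45:46],P3@[43:46],P4@[44:46]
pos 47 'c': at 1 ·f
pos 48 'b': at 2  → match P0@[47:48]
pos 49 'b': at 9 ·f
pos 50 'a': at 10
pos 51 'b': at 11  → match P2@[50:51],P3@[48:51],P4@[49:51]
pos 52 'b': at 9 ·f
pos 53 'b': at 9 ·f
pos 54 'b': at 9 ·f
pos 55 'a': at 10
pos 56 'b': at 11  → match P2@[55:56],P3@[53:56],P4@[54:56]
pos 57 'c': at 1 ·f
pos 58 'a': at 3
pos 59 'c': at 4
pos 60 'b': at 5  → match P0@[59:60],P1@[57:60]
pos 61 'b': at 9 ·f
pos 62 'b': at 9 ·f
pos 63 'b': at 9 ·f
pos 64 'a': at 10
pos 65 'b': at 11  → match P2@[64:65],P3@[62:65],P4@[63:65]
pos 66 'a': at 12 ·f
pos 67 'a': at 6 ·f
pos 68 'b': at 7  → match P2@[67:68]
pos 69 'b': at 9 ·f
pos 70 'a': at 10
pos 71 'b': at 11  → match P2@[70:71],P3@[68:71],P4@[69:71]
pos 72 'a': at 12 ·f
pos 73 'b': at 13  → match P2@[72:73],P4@[71:73]
pos 74 'c': at 1 ·f
pos 75 'b': at 2  → match P0@[74:75]
pos 76 'c': at 1 ·f

Result: [[3,0],[9,0],[9,1],[13,0],[18,0],[18,1],[20,2],[20,4],[22,2],[22,4],[24,2],[24,4],[27,2],[27,3],[27,4],[31,0],[33,2],[33,4],[37,0],[37,1],[41,2],[41,3],[41,4],[43,0],[46,2],[46,3],[46,4],[48,0],[51,2],[51,3],[51,4],[56,2],[56,3],[56,4],[60,0],[60,1],[65,2],[65,3],[65,4],[68,2],[71,2],[71,3],[71,4],[73,2],[73,4],[75,0]]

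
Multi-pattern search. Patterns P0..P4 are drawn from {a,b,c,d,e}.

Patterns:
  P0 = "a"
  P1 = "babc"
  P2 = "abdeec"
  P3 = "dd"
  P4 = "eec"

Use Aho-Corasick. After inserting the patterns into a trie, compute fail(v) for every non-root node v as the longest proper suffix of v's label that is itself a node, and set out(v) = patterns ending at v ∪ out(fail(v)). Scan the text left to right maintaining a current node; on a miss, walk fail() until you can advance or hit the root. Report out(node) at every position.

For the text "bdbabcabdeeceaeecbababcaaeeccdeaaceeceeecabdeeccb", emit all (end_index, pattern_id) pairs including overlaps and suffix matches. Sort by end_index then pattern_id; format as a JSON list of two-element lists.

Build:
Trie (insert patterns):
  n0 'ε': a→1 b→2 d→11 e→13
  n1 'a': b→6  [P0 ends]
  n2 'b': a→3
  n3 'ba': b→4
  n4 'bab': c→5
  n5 'babc': ·  [P1 ends]
  n6 'ab': d→7
  n7 'abd': e→8
  n8 'abde': e→9
  n9 'abdee': c→10
  n10 'abdeec': ·  [P2 ends]
  n11 'd': d→12
  n12 'dd': ·  [P3 ends]
  n13 'e': e→14
  n14 'ee': c→15
  n15 'eec': ·  [P4 ends]

BFS fail/out derivation:
  fail(1) 'a': from fail(0)=0 chase 'a': 0 ⇒ 0;  out={0}∪out(0)={0}
  fail(2) 'b': from fail(0)=0 chase 'b': 0 ⇒ 0;  out=∅∪out(0)=∅
  fail(11) 'd': from fail(0)=0 chase 'd': 0 ⇒ 0;  out=∅∪out(0)=∅
  fail(13) 'e': from fail(0)=0 chase 'e': 0 ⇒ 0;  out=∅∪out(0)=∅
  fail(3) 'ba': from fail(2)=0 chase 'a': 0 ⇒ 1;  out=∅∪out(1)={0}
  fail(6) 'ab': from fail(1)=0 chase 'b': 0 ⇒ 2;  out=∅∪out(2)=∅
  fail(12) 'dd': from fail(11)=0 chase 'd': 0 ⇒ 11;  out={3}∪out(11)={3}
  fail(14) 'ee': from fail(13)=0 chase 'e': 0 ⇒ 13;  out=∅∪out(13)=∅
  fail(4) 'bab': from fail(3)=1 chase 'b': 1 ⇒ 6;  out=∅∪out(6)=∅
  fail(7) 'abd': from fail(6)=2 chase 'd': 2→0 ⇒ 11;  out=∅∪out(11)=∅
  fail(15) 'eec': from fail(14)=13 chase 'c': 13→0 ⇒ 0;  out={4}∪out(0)={4}
  fail(5) 'babc': from fail(4)=6 chase 'c': 6→2→0 ⇒ 0;  out={1}∪out(0)={1}
  fail(8) 'abde': from fail(7)=11 chase 'e': 11→0 ⇒ 13;  out=∅∪out(13)=∅
  fail(9) 'abdee': from fail(8)=13 chase 'e': 13 ⇒ 14;  out=∅∪out(14)=∅
  fail(10) 'abdeec': from fail(9)=14 chase 'c': 14 ⇒ 15;  out={2}∪out(15)={2,4}

Run:
pos 0 'b': at 2
pos 1 'd': at 11 ·f
pos 2 'b': at 2 ·f
pos 3 'a': at 3  ** P0@[3:3]
pos 4 'b': at 4
pos 5 'c': at 5  ** P1@[2:5]
pos 6 'a': at 1 ·f  ** P0@[6:6]
pos 7 'b': at 6
pos 8 'd': at 7
pos 9 'e': at 8
pos 10 'e': at 9
pos 11 'c': at 10  ** P2@[6:11],P4@[9:11]
pos 12 'e': at 13 ·f
pos 13 'a': at 1 ·f  ** P0@[13:13]
pos 14 'e': at 13 ·f
pos 15 'e': at 14
pos 16 'c': at 15  ** P4@[14:16]
pos 17 'b': at 2 ·f
pos 18 'a': at 3  ** P0@[18:18]
pos 19 'b': at 4
pos 20 'a': at 3 ·f  ** P0@[20:20]
pos 21 'b': at 4
pos 22 'c': at 5  ** P1@[19:22]
pos 23 'a': at 1 ·f  ** P0@[23:23]
pos 24 'a': at 1 ·f  ** P0@[24:24]
pos 25 'e': at 13 ·f
pos 26 'e': at 14
pos 27 'c': at 15  ** P4@[25:27]
pos 28 'c': at 0 ·f
pos 29 'd': at 11
pos 30 'e': at 13 ·f
pos 31 'a': at 1 ·f  ** P0@[31:31]
pos 32 'a': at 1 ·f  ** P0@[32:32]
pos 33 'c': at 0 ·f
pos 34 'e': at 13
pos 35 'e': at 14
pos 36 'c': at 15  ** P4@[34:36]
pos 37 'e': at 13 ·f
pos 38 'e': at 14
pos 39 'e': at 14 ·f
pos 40 'c': at 15  ** P4@[38:40]
pos 41 'a': at 1 ·f  ** P0@[41:41]
pos 42 'b': at 6
pos 43 'd': at 7
pos 44 'e': at 8
pos 45 'e': at 9
pos 46 'c': at 10  ** P2@[41:46],P4@[44:46]
pos 47 'c': at 0 ·f
pos 48 'b': at 2

Matches: [[3,0],[5,1],[6,0],[11,2],[11,4],[13,0],[16,4],[18,0],[20,0],[22,1],[23,0],[24,0],[27,4],[31,0],[32,0],[36,4],[40,4],[41,0],[46,2],[46,4]]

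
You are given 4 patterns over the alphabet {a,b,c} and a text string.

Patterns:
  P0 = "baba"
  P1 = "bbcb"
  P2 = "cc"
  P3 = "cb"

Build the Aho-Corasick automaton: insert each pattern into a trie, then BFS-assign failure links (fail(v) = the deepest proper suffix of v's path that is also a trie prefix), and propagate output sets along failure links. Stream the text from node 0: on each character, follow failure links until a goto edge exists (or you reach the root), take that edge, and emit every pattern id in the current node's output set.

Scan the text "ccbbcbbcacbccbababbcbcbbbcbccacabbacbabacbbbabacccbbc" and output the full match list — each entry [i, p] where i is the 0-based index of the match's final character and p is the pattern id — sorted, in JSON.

Build automaton:
Trie nodes:
  n0 'ε': b→1 c→8
  n1 'b': a→2 b→5
  n2 'ba': b→3
  n3 'bab': a→4
  n4 'baba': ·  ←P0
  n5 'bb': c→6
  n6 'bbc': b→7
  n7 'bbcb': ·  ←P1
  n8 'c': b→10 c→9
  n9 'cc': ·  ←P2
  n10 'cb': ·  ←P3

Failure links (BFS by depth):
  n1('b'): parent n0 fail=0; on 'b' 0 → fail=0;  out ∅∪∅=∅
  n8('c'): parent n0 fail=0; on 'c' 0 → fail=0;  out ∅∪∅=∅
  n2('ba'): parent n1 fail=0; on 'a' 0 → fail=0;  out ∅∪∅=∅
  n5('bb'): parent n1 fail=0; on 'b' 0 → fail=1;  out ∅∪∅=∅
  n9('cc'): parent n8 fail=0; on 'c' 0 → fail=8;  out {2}∪∅={2}
  n10('cb'): parent n8 fail=0; on 'b' 0 → fail=1;  out {3}∪∅={3}
  n3('bab'): parent n2 fail=0; on 'b' 0 → fail=1;  out ∅∪∅=∅
  n6('bbc'): parent n5 fail=1; on 'c' 1→0 → fail=8;  out ∅∪∅=∅
  n4('baba'): parent n3 fail=1; on 'a' 1 → fail=2;  out {0}∪∅={0}
  n7('bbcb'): parent n6 fail=8; on 'b' 8 → fail=10;  out {1}∪{3}={1,3}

Scan:
pos 0 'c': at 8
pos 1 'c': at 9  ** P2@[0:1]
pos 2 'b': at 10 ·f  ** P3@[1:2]
pos 3 'b': at 5 ·f
pos 4 'c': at 6
pos 5 'b': at 7  ** P1@[2:5],P3@[4:5]
pos 6 'b': at 5 ·f
pos 7 'c': at 6
pos 8 'a': at 0 ·f
pos 9 'c': at 8
pos 10 'b': at 10  ** P3@[9:10]
pos 11 'c': at 8 ·f
pos 12 'c': at 9  ** P2@[11:12]
pos 13 'b': at 10 ·f  ** P3@[12:13]
pos 14 'a': at 2 ·f
pos 15 'b': at 3
pos 16 'a': at 4  ** P0@[13:16]
pos 17 'b': at 3 ·f
pos 18 'b': at 5 ·f
pos 19 'c': at 6
pos 20 'b': at 7  ** P1@[17:20],P3@[19:20]
pos 21 'c': at 8 ·f
pos 22 'b': at 10  ** P3@[21:22]
pos 23 'b': at 5 ·f
pos 24 'b': at 5 ·f
pos 25 'c': at 6
pos 26 'b': at 7  ** P1@[23:26],P3@[25:26]
pos 27 'c': at 8 ·f
pos 28 'c': at 9  ** P2@[27:28]
pos 29 'a': at 0 ·f
pos 30 'c': at 8
pos 31 'a': at 0 ·f
pos 32 'b': at 1
pos 33 'b': at 5
pos 34 'a': at 2 ·f
pos 35 'c': at 8 ·f
pos 36 'b': at 10  ** P3@[35:36]
pos 37 'a': at 2 ·f
pos 38 'b': at 3
pos 39 'a': at 4  ** P0@[36:39]
pos 40 'c': at 8 ·f
pos 41 'b': at 10  ** P3@[40:41]
pos 42 'b': at 5 ·f
pos 43 'b': at 5 ·f
pos 44 'a': at 2 ·f
pos 45 'b': at 3
pos 46 'a': at 4  ** P0@[43:46]
pos 47 'c': at 8 ·f
pos 48 'c': at 9  ** P2@[47:48]
pos 49 'c': at 9 ·f  ** P2@[48:49]
pos 50 'b': at 10 ·f  ** P3@[49:50]
pos 51 'b': at 5 ·f
pos 52 'c': at 6

Result: [[1,2],[2,3],[5,1],[5,3],[10,3],[12,2],[13,3],[16,0],[20,1],[20,3],[22,3],[26,1],[26,3],[28,2],[36,3],[39,0],[41,3],[46,0],[48,2],[49,2],[50,3]]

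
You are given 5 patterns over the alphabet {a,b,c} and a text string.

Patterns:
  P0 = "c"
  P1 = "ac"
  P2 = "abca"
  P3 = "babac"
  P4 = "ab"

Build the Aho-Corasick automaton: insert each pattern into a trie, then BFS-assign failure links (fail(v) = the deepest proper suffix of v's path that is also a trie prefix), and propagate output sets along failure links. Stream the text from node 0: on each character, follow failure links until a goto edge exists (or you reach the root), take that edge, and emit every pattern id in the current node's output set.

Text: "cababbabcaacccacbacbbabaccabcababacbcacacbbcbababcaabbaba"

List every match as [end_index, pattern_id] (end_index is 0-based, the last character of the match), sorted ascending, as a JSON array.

Build automaton:
Trie nodes:
  0='ε' goto a→2 b→7 c→1
  1='c' goto ·  ←P0
  2='a' goto b→4 c→3
  3='ac' goto ·  ←P1
  4='ab' goto c→5  ←P4
  5='abc' goto a→6
  6='abca' goto ·  ←P2
  7='b' goto a→8
  8='ba' goto b→9
  9='bab' goto a→10
  10='baba' goto c→11
  11='babac' goto ·  ←P3

BFS fail/out derivation:
  n1('c'): parent n0 fail=0; on 'c' 0 → fail=0;  out {0}∪∅={0}
  n2('a'): parent n0 fail=0; on 'a' 0 → fail=0;  out ∅∪∅=∅
  n7('b'): parent n0 fail=0; on 'b' 0 → fail=0;  out ∅∪∅=∅
  n3('ac'): parent n2 fail=0; on 'c' 0 → fail=1;  out {1}∪{0}={0,1}
  n4('ab'): parent n2 fail=0; on 'b' 0 → fail=7;  out {4}∪∅={4}
  n8('ba'): parent n7 fail=0; on 'a' 0 → fail=2;  out ∅∪∅=∅
  n5('abc'): parent n4 fail=7; on 'c' 7→0 → fail=1;  out ∅∪{0}={0}
  n9('bab'): parent n8 fail=2; on 'b' 2 → fail=4;  out ∅∪{4}={4}
  n6('abca'): parent n5 fail=1; on 'a' 1→0 → fail=2;  out {2}∪∅={2}
  n10('baba'): parent n9 fail=4; on 'a' 4→7 → fail=8;  out ∅∪∅=∅
  n11('babac'): parent n10 fail=8; on 'c' 8→2 → fail=3;  out {3}∪{0,1}={0,1,3}

Scan:
[0] read 'c'  n0⇒n1  ** P0@[0:0]
[1] read 'a'  n1⇒n2 (fail-walked)
[2] read 'b'  n2⇒n4  ** P4@[1:2]
[3] read 'a'  n4⇒n8 (fail-walked)
[4] read 'b'  n8⇒n9  ** P4@[3:4]
[5] read 'b'  n9⇒n7 (fail-walked)
[6] read 'a'  n7⇒n8
[7] read 'b'  n8⇒n9  ** P4@[6:7]
[8] read 'c'  n9⇒n5 (fail-walked)  ** P0@[8:8]
[9] read 'a'  n5⇒n6  ** P2@[6:9]
[10] read 'a'  n6⇒n2 (fail-walked)
[11] read 'c'  n2⇒n3  ** P0@[11:11],P1@[10:11]
[12] read 'c'  n3⇒n1 (fail-walked)  ** P0@[12:12]
[13] read 'c'  n1⇒n1 (fail-walked)  ** P0@[13:13]
[14] read 'a'  n1⇒n2 (fail-walked)
[15] read 'c'  n2⇒n3  ** P0@[15:15],P1@[14:15]
[16] read 'b'  n3⇒n7 (fail-walked)
[17] read 'a'  n7⇒n8
[18] read 'c'  n8⇒n3 (fail-walked)  ** P0@[18:18],P1@[17:18]
[19] read 'b'  n3⇒n7 (fail-walked)
[20] read 'b'  n7⇒n7 (fail-walked)
[21] read 'a'  n7⇒n8
[22] read 'b'  n8⇒n9  ** P4@[21:22]
[23] read 'a'  n9⇒n10
[24] read 'c'  n10⇒n11  ** P0@[24:24],P1@[23:24],P3@[20:24]
[25] read 'c'  n11⇒n1 (fail-walked)  ** P0@[25:25]
[26] read 'a'  n1⇒n2 (fail-walked)
[27] read 'b'  n2⇒n4  ** P4@[26:27]
[28] read 'c'  n4⇒n5  ** P0@[28:28]
[29] read 'a'  n5⇒n6  ** P2@[26:29]
[30] read 'b'  n6⇒n4 (fail-walked)  ** P4@[29:30]
[31] read 'a'  n4⇒n8 (fail-walked)
[32] read 'b'  n8⇒n9  ** P4@[31:32]
[33] read 'a'  n9⇒n10
[34] read 'c'  n10⇒n11  ** P0@[34:34],P1@[33:34],P3@[30:34]
[35] read 'b'  n11⇒n7 (fail-walked)
[36] read 'c'  n7⇒n1 (fail-walked)  ** P0@[36:36]
[37] read 'a'  n1⇒n2 (fail-walked)
[38] read 'c'  n2⇒n3  ** P0@[38:38],P1@[37:38]
[39] read 'a'  n3⇒n2 (fail-walked)
[40] read 'c'  n2⇒n3  ** P0@[40:40],P1@[39:40]
[41] read 'b'  n3⇒n7 (fail-walked)
[42] read 'b'  n7⇒n7 (fail-walked)
[43] read 'c'  n7⇒n1 (fail-walked)  ** P0@[43:43]
[44] read 'b'  n1⇒n7 (fail-walked)
[45] read 'a'  n7⇒n8
[46] read 'b'  n8⇒n9  ** P4@[45:46]
[47] read 'a'  n9⇒n10
[48] read 'b'  n10⇒n9 (fail-walked)  ** P4@[47:48]
[49] read 'c'  n9⇒n5 (fail-walked)  ** P0@[49:49]
[50] read 'a'  n5⇒n6  ** P2@[47:50]
[51] read 'a'  n6⇒n2 (fail-walked)
[52] read 'b'  n2⇒n4  ** P4@[51:52]
[53] read 'b'  n4⇒n7 (fail-walked)
[54] read 'a'  n7⇒n8
[55] read 'b'  n8⇒n9  ** P4@[54:55]
[56] read 'a'  n9⇒n10

Result: [[0,0],[2,4],[4,4],[7,4],[8,0],[9,2],[11,0],[11,1],[12,0],[13,0],[15,0],[15,1],[18,0],[18,1],[22,4],[24,0],[24,1],[24,3],[25,0],[27,4],[28,0],[29,2],[30,4],[32,4],[34,0],[34,1],[34,3],[36,0],[38,0],[38,1],[40,0],[40,1],[43,0],[46,4],[48,4],[49,0],[50,2],[52,4],[55,4]]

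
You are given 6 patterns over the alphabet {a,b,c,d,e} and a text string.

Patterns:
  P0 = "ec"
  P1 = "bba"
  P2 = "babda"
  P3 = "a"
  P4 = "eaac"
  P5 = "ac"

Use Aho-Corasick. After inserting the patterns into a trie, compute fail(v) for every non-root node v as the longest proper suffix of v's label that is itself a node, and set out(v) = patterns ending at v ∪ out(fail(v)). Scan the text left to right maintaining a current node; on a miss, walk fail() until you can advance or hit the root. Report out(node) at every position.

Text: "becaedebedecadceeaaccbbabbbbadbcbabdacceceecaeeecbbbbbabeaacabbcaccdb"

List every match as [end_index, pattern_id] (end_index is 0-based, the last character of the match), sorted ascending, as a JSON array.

Build automaton:
Trie (insert patterns):
  0='ε' goto a→10 b→3 e→1
  1='e' goto a→11 c→2
  2='ec' goto ·  [P0 ends]
  3='b' goto a→6 b→4
  4='bb' goto a→5
  5='bba' goto ·  [P1 ends]
  6='ba' goto b→7
  7='bab' goto d→8
  8='babd' goto a→9
  9='babda' goto ·  [P2 ends]
  10='a' goto c→14  [P3 ends]
  11='ea' goto a→12
  12='eaa' goto c→13
  13='eaac' goto ·  [P4 ends]
  14='ac' goto ·  [P5 ends]

BFS fail/out derivation:
  n1('e'): parent n0 fail=0; on 'e' 0 → fail=0;  out ∅∪∅=∅
  n3('b'): parent n0 fail=0; on 'b' 0 → fail=0;  out ∅∪∅=∅
  n10('a'): parent n0 fail=0; on 'a' 0 → fail=0;  out {3}∪∅={3}
  n2('ec'): parent n1 fail=0; on 'c' 0 → fail=0;  out {0}∪∅={0}
  n4('bb'): parent n3 fail=0; on 'b' 0 → fail=3;  out ∅∪∅=∅
  n6('ba'): parent n3 fail=0; on 'a' 0 → fail=10;  out ∅∪{3}={3}
  n11('ea'): parent n1 fail=0; on 'a' 0 → fail=10;  out ∅∪{3}={3}
  n14('ac'): parent n10 fail=0; on 'c' 0 → fail=0;  out {5}∪∅={5}
  n5('bba'): parent n4 fail=3; on 'a' 3 → fail=6;  out {1}∪{3}={1,3}
  n7('bab'): parent n6 fail=10; on 'b' 10→0 → fail=3;  out ∅∪∅=∅
  n12('eaa'): parent n11 fail=10; on 'a' 10→0 → fail=10;  out ∅∪{3}={3}
  n8('babd'): parent n7 fail=3; on 'd' 3→0 → fail=0;  out ∅∪∅=∅
  n13('eaac'): parent n12 fail=10; on 'c' 10 → fail=14;  out {4}∪{5}={4,5}
  n9('babda'): parent n8 fail=0; on 'a' 0 → fail=10;  out {2}∪{3}={2,3}

Text stream:
i=0 'b': node 0→3
i=1 'e': node 3→1 (fail-walked)
i=2 'c': node 1→2  emit P0@[1:2]
i=3 'a': node 2→10 (fail-walked)  emit P3@[3:3]
i=4 'e': node 10→1 (fail-walked)
i=5 'd': node 1→0 (fail-walked)
i=6 'e': node 0→1
i=7 'b': node 1→3 (fail-walked)
i=8 'e': node 3→1 (fail-walked)
i=9 'd': node 1→0 (fail-walked)
i=10 'e': node 0→1
i=11 'c': node 1→2  emit P0@[10:11]
i=12 'a': node 2→10 (fail-walked)  emit P3@[12:12]
i=13 'd': node 10→0 (fail-walked)
i=14 'c': node 0→0
i=15 'e': node 0→1
i=16 'e': node 1→1 (fail-walked)
i=17 'a': node 1→11  emit P3@[17:17]
i=18 'a': node 11→12  emit P3@[18:18]
i=19 'c': node 12→13  emit P4@[16:19],P5@[18:19]
i=20 'c': node 13→0 (fail-walked)
i=21 'b': node 0→3
i=22 'b': node 3→4
i=23 'a': node 4→5  emit P1@[21:23],P3@[23:23]
i=24 'b': node 5→7 (fail-walked)
i=25 'b': node 7→4 (fail-walked)
i=26 'b': node 4→4 (fail-walked)
i=27 'b': node 4→4 (fail-walked)
i=28 'a': node 4→5  emit P1@[26:28],P3@[28:28]
i=29 'd': node 5→0 (fail-walked)
i=30 'b': node 0→3
i=31 'c': node 3→0 (fail-walked)
i=32 'b': node 0→3
i=33 'a': node 3→6  emit P3@[33:33]
i=34 'b': node 6→7
i=35 'd': node 7→8
i=36 'a': node 8→9  emit P2@[32:36],P3@[36:36]
i=37 'c': node 9→14 (fail-walked)  emit P5@[36:37]
i=38 'c': node 14→0 (fail-walked)
i=39 'e': node 0→1
i=40 'c': node 1→2  emit P0@[39:40]
i=41 'e': node 2→1 (fail-walked)
i=42 'e': node 1→1 (fail-walked)
i=43 'c': node 1→2  emit P0@[42:43]
i=44 'a': node 2→10 (fail-walked)  emit P3@[44:44]
i=45 'e': node 10→1 (fail-walked)
i=46 'e': node 1→1 (fail-walked)
i=47 'e': node 1→1 (fail-walked)
i=48 'c': node 1→2  emit P0@[47:48]
i=49 'b': node 2→3 (fail-walked)
i=50 'b': node 3→4
i=51 'b': node 4→4 (fail-walked)
i=52 'b': node 4→4 (fail-walked)
i=53 'b': node 4→4 (fail-walked)
i=54 'a': node 4→5  emit P1@[52:54],P3@[54:54]
i=55 'b': node 5→7 (fail-walked)
i=56 'e': node 7→1 (fail-walked)
i=57 'a': node 1→11  emit P3@[57:57]
i=58 'a': node 11→12  emit P3@[58:58]
i=59 'c': node 12→13  emit P4@[56:59],P5@[58:59]
i=60 'a': node 13→10 (fail-walked)  emit P3@[60:60]
i=61 'b': node 10→3 (fail-walked)
i=62 'b': node 3→4
i=63 'c': node 4→0 (fail-walked)
i=64 'a': node 0→10  emit P3@[64:64]
i=65 'c': node 10→14  emit P5@[64:65]
i=66 'c': node 14→0 (fail-walked)
i=67 'd': node 0→0
i=68 'b': node 0→3

Result: [[2,0],[3,3],[11,0],[12,3],[17,3],[18,3],[19,4],[19,5],[23,1],[23,3],[28,1],[28,3],[33,3],[36,2],[36,3],[37,5],[40,0],[43,0],[44,3],[48,0],[54,1],[54,3],[57,3],[58,3],[59,4],[59,5],[60,3],[64,3],[65,5]]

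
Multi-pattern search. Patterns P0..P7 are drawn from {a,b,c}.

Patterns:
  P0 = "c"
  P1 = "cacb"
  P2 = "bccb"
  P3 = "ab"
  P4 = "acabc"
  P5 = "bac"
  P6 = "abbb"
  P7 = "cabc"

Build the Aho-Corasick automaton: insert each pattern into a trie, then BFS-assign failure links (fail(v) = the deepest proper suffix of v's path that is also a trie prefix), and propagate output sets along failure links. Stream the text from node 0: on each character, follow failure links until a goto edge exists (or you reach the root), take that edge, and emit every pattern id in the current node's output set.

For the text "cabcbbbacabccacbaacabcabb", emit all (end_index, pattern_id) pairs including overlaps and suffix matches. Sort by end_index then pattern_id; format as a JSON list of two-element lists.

Build automaton:
Trie (insert patterns):
  n0 'ε': a→9 b→5 c→1
  n1 'c': a→2  ←P0
  n2 'ca': b→19 c→3
  n3 'cac': b→4
  n4 'cacb': ·  ←P1
  n5 'b': a→15 c→6
  n6 'bc': c→7
  n7 'bcc': b→8
  n8 'bccb': ·  ←P2
  n9 'a': b→10 c→11
  n10 'ab': b→17  ←P3
  n11 'ac': a→12
  n12 'aca': b→13
  n13 'acab': c→14
  n14 'acabc': ·  ←P4
  n15 'ba': c→16
  n16 'bac': ·  ←P5
  n17 'abb': b→18
  n18 'abbb': ·  ←P6
  n19 'cab': c→20
  n20 'cabc': ·  ←P7

BFS fail/out derivation:
  n1('c'): parent n0 fail=0; on 'c' 0 → fail=0;  out {0}∪∅={0}
  n5('b'): parent n0 fail=0; on 'b' 0 → fail=0;  out ∅∪∅=∅
  n9('a'): parent n0 fail=0; on 'a' 0 → fail=0;  out ∅∪∅=∅
  n2('ca'): parent n1 fail=0; on 'a' 0 → fail=9;  out ∅∪∅=∅
  n6('bc'): parent n5 fail=0; on 'c' 0 → fail=1;  out ∅∪{0}={0}
  n10('ab'): parent n9 fail=0; on 'b' 0 → fail=5;  out {3}∪∅={3}
  n11('ac'): parent n9 fail=0; on 'c' 0 → fail=1;  out ∅∪{0}={0}
  n15('ba'): parent n5 fail=0; on 'a' 0 → fail=9;  out ∅∪∅=∅
  n3('cac'): parent n2 fail=9; on 'c' 9 → fail=11;  out ∅∪{0}={0}
  n7('bcc'): parent n6 fail=1; on 'c' 1→0 → fail=1;  out ∅∪{0}={0}
  n12('aca'): parent n11 fail=1; on 'a' 1 → fail=2;  out ∅∪∅=∅
  n16('bac'): parent n15 fail=9; on 'c' 9 → fail=11;  out {5}∪{0}={0,5}
  n17('abb'): parent n10 fail=5; on 'b' 5→0 → fail=5;  out ∅∪∅=∅
  n19('cab'): parent n2 fail=9; on 'b' 9 → fail=10;  out ∅∪{3}={3}
  n4('cacb'): parent n3 fail=11; on 'b' 11→1→0 → fail=5;  out {1}∪∅={1}
  n8('bccb'): parent n7 fail=1; on 'b' 1→0 → fail=5;  out {2}∪∅={2}
  n13('acab'): parent n12 fail=2; on 'b' 2 → fail=19;  out ∅∪{3}={3}
  n18('abbb'): parent n17 fail=5; on 'b' 5→0 → fail=5;  out {6}∪∅={6}
  n20('cabc'): parent n19 fail=10; on 'c' 10→5 → fail=6;  out {7}∪{0}={0,7}
  n14('acabc'): parent n13 fail=19; on 'c' 19 → fail=20;  out {4}∪{0,7}={0,4,7}

Run:
pos 0 'c': at 1  ** P0@[0:0]
pos 1 'a': at 2
pos 2 'b': at 19  ** P3@[1:2]
pos 3 'c': at 20  ** P0@[3:3],P7@[0:3]
pos 4 'b': at 5 ·f
pos 5 'b': at 5 ·f
pos 6 'b': at 5 ·f
pos 7 'a': at 15
pos 8 'c': at 16  ** P0@[8:8],P5@[6:8]
pos 9 'a': at 12 ·f
pos 10 'b': at 13  ** P3@[9:10]
pos 11 'c': at 14  ** P0@[11:11],P4@[7:11],P7@[8:11]
pos 12 'c': at 7 ·f  ** P0@[12:12]
pos 13 'a': at 2 ·f
pos 14 'c': at 3  ** P0@[14:14]
pos 15 'b': at 4  ** P1@[12:15]
pos 16 'a': at 15 ·f
pos 17 'a': at 9 ·f
pos 18 'c': at 11  ** P0@[18:18]
pos 19 'a': at 12
pos 20 'b': at 13  ** P3@[19:20]
pos 21 'c': at 14  ** P0@[21:21],P4@[17:21],P7@[18:21]
pos 22 'a': at 2 ·f
pos 23 'b': at 19  ** P3@[22:23]
pos 24 'b': at 17 ·f

Matches: [[0,0],[2,3],[3,0],[3,7],[8,0],[8,5],[10,3],[11,0],[11,4],[11,7],[12,0],[14,0],[15,1],[18,0],[20,3],[21,0],[21,4],[21,7],[23,3]]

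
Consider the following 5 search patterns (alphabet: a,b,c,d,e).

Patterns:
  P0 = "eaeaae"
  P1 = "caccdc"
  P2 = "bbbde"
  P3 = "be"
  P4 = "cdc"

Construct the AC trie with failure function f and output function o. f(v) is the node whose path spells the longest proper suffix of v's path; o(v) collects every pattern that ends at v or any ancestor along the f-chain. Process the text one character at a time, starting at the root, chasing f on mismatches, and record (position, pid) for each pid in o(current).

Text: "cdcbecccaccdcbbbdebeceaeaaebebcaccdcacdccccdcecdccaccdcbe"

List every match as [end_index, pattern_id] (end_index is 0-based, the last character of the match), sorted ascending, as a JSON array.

Construct AC machine:
Trie nodes:
  n0 'ε': b→13 c→7 e→1
  n1 'e': a→2
  n2 'ea': e→3
  n3 'eae': a→4
  n4 'eaea': a→5
  n5 'eaeaa': e→6
  n6 'eaeaae': ·  ←P0
  n7 'c': a→8 d→19
  n8 'ca': c→9
  n9 'cac': c→10
  n10 'cacc': d→11
  n11 'caccd': c→12
  n12 'caccdc': ·  ←P1
  n13 'b': b→14 e→18
  n14 'bb': b→15
  n15 'bbb': d→16
  n16 'bbbd': e→17
  n17 'bbbde': ·  ←P2
  n18 'be': ·  ←P3
  n19 'cd': c→20
  n20 'cdc': ·  ←P4

BFS fail/out derivation:
  fail(1) 'e': from fail(0)=0 chase 'e': 0 ⇒ 0;  out=∅∪out(0)=∅
  fail(7) 'c': from fail(0)=0 chase 'c': 0 ⇒ 0;  out=∅∪out(0)=∅
  fail(13) 'b': from fail(0)=0 chase 'b': 0 ⇒ 0;  out=∅∪out(0)=∅
  fail(2) 'ea': from fail(1)=0 chase 'a': 0 ⇒ 0;  out=∅∪out(0)=∅
  fail(8) 'ca': from fail(7)=0 chase 'a': 0 ⇒ 0;  out=∅∪out(0)=∅
  fail(14) 'bb': from fail(13)=0 chase 'b': 0 ⇒ 13;  out=∅∪out(13)=∅
  fail(18) 'be': from fail(13)=0 chase 'e': 0 ⇒ 1;  out={3}∪out(1)={3}
  fail(19) 'cd': from fail(7)=0 chase 'd': 0 ⇒ 0;  out=∅∪out(0)=∅
  fail(3) 'eae': from fail(2)=0 chase 'e': 0 ⇒ 1;  out=∅∪out(1)=∅
  fail(9) 'cac': from fail(8)=0 chase 'c': 0 ⇒ 7;  out=∅∪out(7)=∅
  fail(15) 'bbb': from fail(14)=13 chase 'b': 13 ⇒ 14;  out=∅∪out(14)=∅
  fail(20) 'cdc': from fail(19)=0 chase 'c': 0 ⇒ 7;  out={4}∪out(7)={4}
  fail(4) 'eaea': from fail(3)=1 chase 'a': 1 ⇒ 2;  out=∅∪out(2)=∅
  fail(10) 'cacc': from fail(9)=7 chase 'c': 7→0 ⇒ 7;  out=∅∪out(7)=∅
  fail(16) 'bbbd': from fail(15)=14 chase 'd': 14→13→0 ⇒ 0;  out=∅∪out(0)=∅
  fail(5) 'eaeaa': from fail(4)=2 chase 'a': 2→0 ⇒ 0;  out=∅∪out(0)=∅
  fail(11) 'caccd': from fail(10)=7 chase 'd': 7 ⇒ 19;  out=∅∪out(19)=∅
  fail(17) 'bbbde': from fail(16)=0 chase 'e': 0 ⇒ 1;  out={2}∪out(1)={2}
  fail(6) 'eaeaae': from fail(5)=0 chase 'e': 0 ⇒ 1;  out={0}∪out(1)={0}
  fail(12) 'caccdc': from fail(11)=19 chase 'c': 19 ⇒ 20;  out={1}∪out(20)={1,4}

Scan:
pos 0 'c': at 7
pos 1 'd': at 19
pos 2 'c': at 20  → match P4@[0:2]
pos 3 'b': at 13 (via fail)
pos 4 'e': at 18  → match P3@[3:4]
pos 5 'c': at 7 (via fail)
pos 6 'c': at 7 (via fail)
pos 7 'c': at 7 (via fail)
pos 8 'a': at 8
pos 9 'c': at 9
pos 10 'c': at 10
pos 11 'd': at 11
pos 12 'c': at 12  → match P1@[7:12],P4@[10:12]
pos 13 'b': at 13 (via fail)
pos 14 'b': at 14
pos 15 'b': at 15
pos 16 'd': at 16
pos 17 'e': at 17  → match P2@[13:17]
pos 18 'b': at 13 (via fail)
pos 19 'e': at 18  → match P3@[18:19]
pos 20 'c': at 7 (via fail)
pos 21 'e': at 1 (via fail)
pos 22 'a': at 2
pos 23 'e': at 3
pos 24 'a': at 4
pos 25 'a': at 5
pos 26 'e': at 6  → match P0@[21:26]
pos 27 'b': at 13 (via fail)
pos 28 'e': at 18  → match P3@[27:28]
pos 29 'b': at 13 (via fail)
pos 30 'c': at 7 (via fail)
pos 31 'a': at 8
pos 32 'c': at 9
pos 33 'c': at 10
pos 34 'd': at 11
pos 35 'c': at 12  → match P1@[30:35],P4@[33:35]
pos 36 'a': at 8 (via fail)
pos 37 'c': at 9
pos 38 'd': at 19 (via fail)
pos 39 'c': at 20  → match P4@[37:39]
pos 40 'c': at 7 (via fail)
pos 41 'c': at 7 (via fail)
pos 42 'c': at 7 (via fail)
pos 43 'd': at 19
pos 44 'c': at 20  → match P4@[42:44]
pos 45 'e': at 1 (via fail)
pos 46 'c': at 7 (via fail)
pos 47 'd': at 19
pos 48 'c': at 20  → match P4@[46:48]
pos 49 'c': at 7 (via fail)
pos 50 'a': at 8
pos 51 'c': at 9
pos 52 'c': at 10
pos 53 'd': at 11
pos 54 'c': at 12  → match P1@[49:54],P4@[52:54]
pos 55 'b': at 13 (via fail)
pos 56 'e': at 18  → match P3@[55:56]

All matches (sorted): [[2,4],[4,3],[12,1],[12,4],[17,2],[19,3],[26,0],[28,3],[35,1],[35,4],[39,4],[44,4],[48,4],[54,1],[54,4],[56,3]]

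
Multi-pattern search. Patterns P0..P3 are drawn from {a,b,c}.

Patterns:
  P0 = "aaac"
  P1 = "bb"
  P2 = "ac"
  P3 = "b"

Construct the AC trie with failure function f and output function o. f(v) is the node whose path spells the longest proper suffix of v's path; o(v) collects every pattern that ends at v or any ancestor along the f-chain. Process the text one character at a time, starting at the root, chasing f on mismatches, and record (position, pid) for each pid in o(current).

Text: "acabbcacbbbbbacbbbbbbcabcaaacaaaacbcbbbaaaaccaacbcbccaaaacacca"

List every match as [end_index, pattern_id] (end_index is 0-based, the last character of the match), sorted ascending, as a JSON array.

Build automaton:
Trie nodes:
  0='ε' goto a→1 b→5
  1='a' goto a→2 c→7
  2='aa' goto a→3
  3='aaa' goto c→4
  4='aaac' goto ·  [P0 ends]
  5='b' goto b→6  [P3 ends]
  6='bb' goto ·  [P1 ends]
  7='ac' goto ·  [P2 ends]

Failure links (BFS by depth):
  n1('a'): parent n0 fail=0; on 'a' 0 → fail=0;  out ∅∪∅=∅
  n5('b'): parent n0 fail=0; on 'b' 0 → fail=0;  out {3}∪∅={3}
  n2('aa'): parent n1 fail=0; on 'a' 0 → fail=1;  out ∅∪∅=∅
  n6('bb'): parent n5 fail=0; on 'b' 0 → fail=5;  out {1}∪{3}={1,3}
  n7('ac'): parent n1 fail=0; on 'c' 0 → fail=0;  out {2}∪∅={2}
  n3('aaa'): parent n2 fail=1; on 'a' 1 → fail=2;  out ∅∪∅=∅
  n4('aaac'): parent n3 fail=2; on 'c' 2→1 → fail=7;  out {0}∪{2}={0,2}

Run:
i=0 'a': node 0→1
i=1 'c': node 1→7  ** P2@[0:1]
i=2 'a': node 7→1 (via fail)
i=3 'b': node 1→5 (via fail)  ** P3@[3:3]
i=4 'b': node 5→6  ** P1@[3:4],P3@[4:4]
i=5 'c': node 6→0 (via fail)
i=6 'a': node 0→1
i=7 'c': node 1→7  ** P2@[6:7]
i=8 'b': node 7→5 (via fail)  ** P3@[8:8]
i=9 'b': node 5→6  ** P1@[8:9],P3@[9:9]
i=10 'b': node 6→6 (via fail)  ** P1@[9:10],P3@[10:10]
i=11 'b': node 6→6 (via fail)  ** P1@[10:11],P3@[11:11]
i=12 'b': node 6→6 (via fail)  ** P1@[11:12],P3@[12:12]
i=13 'a': node 6→1 (via fail)
i=14 'c': node 1→7  ** P2@[13:14]
i=15 'b': node 7→5 (via fail)  ** P3@[15:15]
i=16 'b': node 5→6  ** P1@[15:16],P3@[16:16]
i=17 'b': node 6→6 (via fail)  ** P1@[16:17],P3@[17:17]
i=18 'b': node 6→6 (via fail)  ** P1@[17:18],P3@[18:18]
i=19 'b': node 6→6 (via fail)  ** P1@[18:19],P3@[19:19]
i=20 'b': node 6→6 (via fail)  ** P1@[19:20],P3@[20:20]
i=21 'c': node 6→0 (via fail)
i=22 'a': node 0→1
i=23 'b': node 1→5 (via fail)  ** P3@[23:23]
i=24 'c': node 5→0 (via fail)
i=25 'a': node 0→1
i=26 'a': node 1→2
i=27 'a': node 2→3
i=28 'c': node 3→4  ** P0@[25:28],P2@[27:28]
i=29 'a': node 4→1 (via fail)
i=30 'a': node 1→2
i=31 'a': node 2→3
i=32 'a': node 3→3 (via fail)
i=33 'c': node 3→4  ** P0@[30:33],P2@[32:33]
i=34 'b': node 4→5 (via fail)  ** P3@[34:34]
i=35 'c': node 5→0 (via fail)
i=36 'b': node 0→5  ** P3@[36:36]
i=37 'b': node 5→6  ** P1@[36:37],P3@[37:37]
i=38 'b': node 6→6 (via fail)  ** P1@[37:38],P3@[38:38]
i=39 'a': node 6→1 (via fail)
i=40 'a': node 1→2
i=41 'a': node 2→3
i=42 'a': node 3→3 (via fail)
i=43 'c': node 3→4  ** P0@[40:43],P2@[42:43]
i=44 'c': node 4→0 (via fail)
i=45 'a': node 0→1
i=46 'a': node 1→2
i=47 'c': node 2→7 (via fail)  ** P2@[46:47]
i=48 'b': node 7→5 (via fail)  ** P3@[48:48]
i=49 'c': node 5→0 (via fail)
i=50 'b': node 0→5  ** P3@[50:50]
i=51 'c': node 5→0 (via fail)
i=52 'c': node 0→0
i=53 'a': node 0→1
i=54 'a': node 1→2
i=55 'a': node 2→3
i=56 'a': node 3→3 (via fail)
i=57 'c': node 3→4  ** P0@[54:57],P2@[56:57]
i=58 'a': node 4→1 (via fail)
i=59 'c': node 1→7  ** P2@[58:59]
i=60 'c': node 7→0 (via fail)
i=61 'a': node 0→1

Result: [[1,2],[3,3],[4,1],[4,3],[7,2],[8,3],[9,1],[9,3],[10,1],[10,3],[11,1],[11,3],[12,1],[12,3],[14,2],[15,3],[16,1],[16,3],[17,1],[17,3],[18,1],[18,3],[19,1],[19,3],[20,1],[20,3],[23,3],[28,0],[28,2],[33,0],[33,2],[34,3],[36,3],[37,1],[37,3],[38,1],[38,3],[43,0],[43,2],[47,2],[48,3],[50,3],[57,0],[57,2],[59,2]]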